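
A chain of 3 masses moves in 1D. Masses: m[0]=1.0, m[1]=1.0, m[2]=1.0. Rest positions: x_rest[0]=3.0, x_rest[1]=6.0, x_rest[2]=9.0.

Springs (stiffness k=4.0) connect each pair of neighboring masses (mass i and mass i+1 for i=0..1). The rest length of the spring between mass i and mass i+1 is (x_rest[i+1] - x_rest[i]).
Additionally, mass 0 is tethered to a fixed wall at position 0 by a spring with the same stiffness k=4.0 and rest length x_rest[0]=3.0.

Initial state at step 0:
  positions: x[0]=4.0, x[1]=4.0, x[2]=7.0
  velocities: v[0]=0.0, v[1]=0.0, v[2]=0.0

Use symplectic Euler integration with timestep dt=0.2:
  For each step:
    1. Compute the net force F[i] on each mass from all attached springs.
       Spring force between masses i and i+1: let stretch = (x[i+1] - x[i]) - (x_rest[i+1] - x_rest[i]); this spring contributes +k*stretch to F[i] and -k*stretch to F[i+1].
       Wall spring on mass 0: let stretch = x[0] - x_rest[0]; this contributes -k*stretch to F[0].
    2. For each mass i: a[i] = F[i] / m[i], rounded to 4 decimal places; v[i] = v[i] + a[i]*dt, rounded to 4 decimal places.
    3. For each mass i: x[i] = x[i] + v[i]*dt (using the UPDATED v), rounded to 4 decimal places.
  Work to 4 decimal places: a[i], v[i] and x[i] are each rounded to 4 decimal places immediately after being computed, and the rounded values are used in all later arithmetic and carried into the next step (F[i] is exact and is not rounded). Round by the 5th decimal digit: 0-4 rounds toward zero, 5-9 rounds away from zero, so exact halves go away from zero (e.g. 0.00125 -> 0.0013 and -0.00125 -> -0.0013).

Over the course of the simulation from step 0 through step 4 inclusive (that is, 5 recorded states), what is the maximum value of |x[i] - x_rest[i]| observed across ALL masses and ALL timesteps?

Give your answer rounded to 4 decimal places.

Answer: 2.0293

Derivation:
Step 0: x=[4.0000 4.0000 7.0000] v=[0.0000 0.0000 0.0000]
Step 1: x=[3.3600 4.4800 7.0000] v=[-3.2000 2.4000 0.0000]
Step 2: x=[2.3616 5.1840 7.0768] v=[-4.9920 3.5200 0.3840]
Step 3: x=[1.4369 5.7393 7.3308] v=[-4.6234 2.7763 1.2698]
Step 4: x=[0.9707 5.8608 7.8101] v=[-2.3310 0.6076 2.3966]
Max displacement = 2.0293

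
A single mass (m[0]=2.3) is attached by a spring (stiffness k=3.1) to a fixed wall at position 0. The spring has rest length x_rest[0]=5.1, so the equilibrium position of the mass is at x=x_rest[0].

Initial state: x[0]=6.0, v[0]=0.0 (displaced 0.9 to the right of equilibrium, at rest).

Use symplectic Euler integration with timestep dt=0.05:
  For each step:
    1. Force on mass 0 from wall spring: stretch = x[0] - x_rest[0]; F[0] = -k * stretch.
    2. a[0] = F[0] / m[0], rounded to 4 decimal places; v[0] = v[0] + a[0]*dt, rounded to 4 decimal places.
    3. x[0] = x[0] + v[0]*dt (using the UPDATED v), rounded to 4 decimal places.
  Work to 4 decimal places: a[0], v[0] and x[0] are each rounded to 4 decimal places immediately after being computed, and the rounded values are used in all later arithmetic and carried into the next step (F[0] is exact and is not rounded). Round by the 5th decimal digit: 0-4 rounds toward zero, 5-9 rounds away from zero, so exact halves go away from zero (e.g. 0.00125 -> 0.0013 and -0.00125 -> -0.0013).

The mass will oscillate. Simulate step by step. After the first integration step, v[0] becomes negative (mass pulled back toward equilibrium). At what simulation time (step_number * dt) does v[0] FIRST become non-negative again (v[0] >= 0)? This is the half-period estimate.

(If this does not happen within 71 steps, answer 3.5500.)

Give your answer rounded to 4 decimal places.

Step 0: x=[6.0000] v=[0.0000]
Step 1: x=[5.9970] v=[-0.0607]
Step 2: x=[5.9909] v=[-0.1212]
Step 3: x=[5.9818] v=[-0.1812]
Step 4: x=[5.9698] v=[-0.2406]
Step 5: x=[5.9548] v=[-0.2992]
Step 6: x=[5.9370] v=[-0.3568]
Step 7: x=[5.9163] v=[-0.4132]
Step 8: x=[5.8929] v=[-0.4682]
Step 9: x=[5.8668] v=[-0.5216]
Step 10: x=[5.8381] v=[-0.5733]
Step 11: x=[5.8070] v=[-0.6230]
Step 12: x=[5.7735] v=[-0.6706]
Step 13: x=[5.7377] v=[-0.7160]
Step 14: x=[5.6998] v=[-0.7590]
Step 15: x=[5.6598] v=[-0.7994]
Step 16: x=[5.6179] v=[-0.8371]
Step 17: x=[5.5743] v=[-0.8720]
Step 18: x=[5.5291] v=[-0.9040]
Step 19: x=[5.4825] v=[-0.9329]
Step 20: x=[5.4346] v=[-0.9587]
Step 21: x=[5.3855] v=[-0.9813]
Step 22: x=[5.3355] v=[-1.0005]
Step 23: x=[5.2847] v=[-1.0164]
Step 24: x=[5.2333] v=[-1.0288]
Step 25: x=[5.1814] v=[-1.0378]
Step 26: x=[5.1292] v=[-1.0433]
Step 27: x=[5.0769] v=[-1.0453]
Step 28: x=[5.0247] v=[-1.0437]
Step 29: x=[4.9728] v=[-1.0386]
Step 30: x=[4.9213] v=[-1.0300]
Step 31: x=[4.8704] v=[-1.0180]
Step 32: x=[4.8203] v=[-1.0025]
Step 33: x=[4.7711] v=[-0.9837]
Step 34: x=[4.7230] v=[-0.9615]
Step 35: x=[4.6762] v=[-0.9361]
Step 36: x=[4.6308] v=[-0.9075]
Step 37: x=[4.5870] v=[-0.8759]
Step 38: x=[4.5449] v=[-0.8413]
Step 39: x=[4.5047] v=[-0.8039]
Step 40: x=[4.4665] v=[-0.7638]
Step 41: x=[4.4304] v=[-0.7211]
Step 42: x=[4.3966] v=[-0.6760]
Step 43: x=[4.3652] v=[-0.6286]
Step 44: x=[4.3362] v=[-0.5791]
Step 45: x=[4.3098] v=[-0.5276]
Step 46: x=[4.2861] v=[-0.4743]
Step 47: x=[4.2651] v=[-0.4195]
Step 48: x=[4.2469] v=[-0.3632]
Step 49: x=[4.2316] v=[-0.3057]
Step 50: x=[4.2192] v=[-0.2472]
Step 51: x=[4.2098] v=[-0.1878]
Step 52: x=[4.2034] v=[-0.1278]
Step 53: x=[4.2000] v=[-0.0674]
Step 54: x=[4.1997] v=[-0.0068]
Step 55: x=[4.2024] v=[0.0539]
First v>=0 after going negative at step 55, time=2.7500

Answer: 2.7500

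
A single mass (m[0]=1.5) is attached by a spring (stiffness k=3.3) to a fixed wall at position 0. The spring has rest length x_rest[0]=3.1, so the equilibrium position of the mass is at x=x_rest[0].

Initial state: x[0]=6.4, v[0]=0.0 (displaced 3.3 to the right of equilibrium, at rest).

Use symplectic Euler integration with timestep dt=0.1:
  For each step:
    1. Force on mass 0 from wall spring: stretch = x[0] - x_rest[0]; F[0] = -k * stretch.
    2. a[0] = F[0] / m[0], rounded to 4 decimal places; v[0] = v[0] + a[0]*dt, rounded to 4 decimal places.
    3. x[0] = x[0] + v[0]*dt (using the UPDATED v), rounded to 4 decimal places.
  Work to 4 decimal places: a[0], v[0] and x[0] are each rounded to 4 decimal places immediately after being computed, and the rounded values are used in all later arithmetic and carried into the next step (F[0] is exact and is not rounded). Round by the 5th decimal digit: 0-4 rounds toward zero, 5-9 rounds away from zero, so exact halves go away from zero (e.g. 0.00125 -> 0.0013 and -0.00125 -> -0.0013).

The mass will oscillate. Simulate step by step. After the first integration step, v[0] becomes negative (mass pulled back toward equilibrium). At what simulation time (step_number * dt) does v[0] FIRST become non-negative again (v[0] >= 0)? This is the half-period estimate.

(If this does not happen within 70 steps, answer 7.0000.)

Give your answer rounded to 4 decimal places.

Step 0: x=[6.4000] v=[0.0000]
Step 1: x=[6.3274] v=[-0.7260]
Step 2: x=[6.1838] v=[-1.4360]
Step 3: x=[5.9724] v=[-2.1144]
Step 4: x=[5.6978] v=[-2.7463]
Step 5: x=[5.3660] v=[-3.3178]
Step 6: x=[4.9844] v=[-3.8163]
Step 7: x=[4.5613] v=[-4.2309]
Step 8: x=[4.1061] v=[-4.5524]
Step 9: x=[3.6287] v=[-4.7737]
Step 10: x=[3.1397] v=[-4.8900]
Step 11: x=[2.6498] v=[-4.8987]
Step 12: x=[2.1698] v=[-4.7997]
Step 13: x=[1.7103] v=[-4.5951]
Step 14: x=[1.2814] v=[-4.2894]
Step 15: x=[0.8925] v=[-3.8893]
Step 16: x=[0.5521] v=[-3.4037]
Step 17: x=[0.2678] v=[-2.8432]
Step 18: x=[0.0458] v=[-2.2201]
Step 19: x=[-0.1090] v=[-1.5482]
Step 20: x=[-0.1932] v=[-0.8422]
Step 21: x=[-0.2050] v=[-0.1177]
Step 22: x=[-0.1441] v=[0.6094]
First v>=0 after going negative at step 22, time=2.2000

Answer: 2.2000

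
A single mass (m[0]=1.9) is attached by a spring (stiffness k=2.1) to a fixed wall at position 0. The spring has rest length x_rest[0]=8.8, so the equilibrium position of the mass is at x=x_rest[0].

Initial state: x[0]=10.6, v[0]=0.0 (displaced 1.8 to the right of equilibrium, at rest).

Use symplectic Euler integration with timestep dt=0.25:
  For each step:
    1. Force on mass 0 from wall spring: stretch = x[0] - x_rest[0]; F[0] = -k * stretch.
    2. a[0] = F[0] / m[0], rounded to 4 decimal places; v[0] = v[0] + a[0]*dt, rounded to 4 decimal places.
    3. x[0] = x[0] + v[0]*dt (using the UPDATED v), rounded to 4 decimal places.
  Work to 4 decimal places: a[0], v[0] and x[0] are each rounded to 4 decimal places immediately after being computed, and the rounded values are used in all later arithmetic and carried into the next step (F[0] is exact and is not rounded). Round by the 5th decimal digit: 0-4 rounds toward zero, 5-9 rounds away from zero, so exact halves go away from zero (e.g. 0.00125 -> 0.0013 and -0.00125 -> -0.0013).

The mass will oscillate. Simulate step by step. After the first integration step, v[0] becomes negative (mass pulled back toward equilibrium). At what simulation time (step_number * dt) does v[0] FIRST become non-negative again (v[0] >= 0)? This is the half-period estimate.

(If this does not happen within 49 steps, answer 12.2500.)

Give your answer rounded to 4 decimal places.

Answer: 3.0000

Derivation:
Step 0: x=[10.6000] v=[0.0000]
Step 1: x=[10.4757] v=[-0.4974]
Step 2: x=[10.2356] v=[-0.9604]
Step 3: x=[9.8963] v=[-1.3571]
Step 4: x=[9.4813] v=[-1.6600]
Step 5: x=[9.0192] v=[-1.8483]
Step 6: x=[8.5420] v=[-1.9089]
Step 7: x=[8.0826] v=[-1.8376]
Step 8: x=[7.6728] v=[-1.6394]
Step 9: x=[7.3408] v=[-1.3279]
Step 10: x=[7.1096] v=[-0.9247]
Step 11: x=[6.9952] v=[-0.4576]
Step 12: x=[7.0055] v=[0.0411]
First v>=0 after going negative at step 12, time=3.0000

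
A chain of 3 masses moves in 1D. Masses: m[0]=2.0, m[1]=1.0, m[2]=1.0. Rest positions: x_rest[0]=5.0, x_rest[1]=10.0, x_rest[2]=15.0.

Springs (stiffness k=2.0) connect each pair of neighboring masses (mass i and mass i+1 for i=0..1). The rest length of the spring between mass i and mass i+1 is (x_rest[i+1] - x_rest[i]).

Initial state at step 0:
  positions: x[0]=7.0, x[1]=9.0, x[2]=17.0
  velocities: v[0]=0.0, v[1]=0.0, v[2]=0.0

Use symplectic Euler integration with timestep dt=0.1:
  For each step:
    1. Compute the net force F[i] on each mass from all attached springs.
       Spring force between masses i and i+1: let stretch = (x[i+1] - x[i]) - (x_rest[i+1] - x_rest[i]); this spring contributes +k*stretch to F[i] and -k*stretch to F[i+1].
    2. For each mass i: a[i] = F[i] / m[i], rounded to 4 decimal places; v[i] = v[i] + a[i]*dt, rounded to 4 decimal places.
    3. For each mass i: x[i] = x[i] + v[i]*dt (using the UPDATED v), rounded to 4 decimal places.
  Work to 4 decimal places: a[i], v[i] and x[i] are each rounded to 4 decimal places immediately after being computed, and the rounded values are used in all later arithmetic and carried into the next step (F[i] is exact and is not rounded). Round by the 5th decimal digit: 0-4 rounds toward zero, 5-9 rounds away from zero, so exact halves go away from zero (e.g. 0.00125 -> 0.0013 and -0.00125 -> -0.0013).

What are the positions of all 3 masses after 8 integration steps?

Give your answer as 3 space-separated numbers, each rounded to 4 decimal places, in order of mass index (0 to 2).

Answer: 6.1996 12.0934 15.5072

Derivation:
Step 0: x=[7.0000 9.0000 17.0000] v=[0.0000 0.0000 0.0000]
Step 1: x=[6.9700 9.1200 16.9400] v=[-0.3000 1.2000 -0.6000]
Step 2: x=[6.9115 9.3534 16.8236] v=[-0.5850 2.3340 -1.1640]
Step 3: x=[6.8274 9.6874 16.6578] v=[-0.8408 3.3397 -1.6580]
Step 4: x=[6.7219 10.1036 16.4526] v=[-1.0548 4.1618 -2.0521]
Step 5: x=[6.6002 10.5791 16.2204] v=[-1.2166 4.7553 -2.3219]
Step 6: x=[6.4683 11.0879 15.9754] v=[-1.3187 5.0878 -2.4502]
Step 7: x=[6.3326 11.6020 15.7326] v=[-1.3567 5.1414 -2.4277]
Step 8: x=[6.1996 12.0934 15.5072] v=[-1.3298 4.9136 -2.2538]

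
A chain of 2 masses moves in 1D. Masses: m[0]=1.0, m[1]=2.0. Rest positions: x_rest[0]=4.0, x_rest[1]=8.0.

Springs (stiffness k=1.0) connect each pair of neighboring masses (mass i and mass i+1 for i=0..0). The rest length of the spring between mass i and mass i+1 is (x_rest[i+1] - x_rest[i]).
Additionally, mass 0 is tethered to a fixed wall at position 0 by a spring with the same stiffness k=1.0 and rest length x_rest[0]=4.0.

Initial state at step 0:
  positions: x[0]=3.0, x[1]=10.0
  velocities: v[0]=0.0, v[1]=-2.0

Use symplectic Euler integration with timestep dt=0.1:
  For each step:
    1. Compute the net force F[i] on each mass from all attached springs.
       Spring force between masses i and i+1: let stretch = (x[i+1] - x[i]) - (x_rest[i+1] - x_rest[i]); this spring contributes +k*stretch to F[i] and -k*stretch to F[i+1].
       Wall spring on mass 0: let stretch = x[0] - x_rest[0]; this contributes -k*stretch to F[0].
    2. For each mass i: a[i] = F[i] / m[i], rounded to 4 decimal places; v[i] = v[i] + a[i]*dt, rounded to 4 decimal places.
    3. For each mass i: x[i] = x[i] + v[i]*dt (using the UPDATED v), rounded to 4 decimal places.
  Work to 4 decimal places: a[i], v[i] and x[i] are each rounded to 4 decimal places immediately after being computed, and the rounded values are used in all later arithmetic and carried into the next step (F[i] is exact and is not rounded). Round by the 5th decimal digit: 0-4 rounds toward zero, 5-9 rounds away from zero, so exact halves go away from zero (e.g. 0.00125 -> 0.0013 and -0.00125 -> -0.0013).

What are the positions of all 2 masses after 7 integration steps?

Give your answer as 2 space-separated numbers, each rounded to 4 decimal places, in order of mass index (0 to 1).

Step 0: x=[3.0000 10.0000] v=[0.0000 -2.0000]
Step 1: x=[3.0400 9.7850] v=[0.4000 -2.1500]
Step 2: x=[3.1171 9.5563] v=[0.7705 -2.2873]
Step 3: x=[3.2274 9.3154] v=[1.1027 -2.4093]
Step 4: x=[3.3663 9.0640] v=[1.3888 -2.5137]
Step 5: x=[3.5285 8.8041] v=[1.6219 -2.5986]
Step 6: x=[3.7082 8.5379] v=[1.7966 -2.6624]
Step 7: x=[3.8991 8.2675] v=[1.9088 -2.7039]

Answer: 3.8991 8.2675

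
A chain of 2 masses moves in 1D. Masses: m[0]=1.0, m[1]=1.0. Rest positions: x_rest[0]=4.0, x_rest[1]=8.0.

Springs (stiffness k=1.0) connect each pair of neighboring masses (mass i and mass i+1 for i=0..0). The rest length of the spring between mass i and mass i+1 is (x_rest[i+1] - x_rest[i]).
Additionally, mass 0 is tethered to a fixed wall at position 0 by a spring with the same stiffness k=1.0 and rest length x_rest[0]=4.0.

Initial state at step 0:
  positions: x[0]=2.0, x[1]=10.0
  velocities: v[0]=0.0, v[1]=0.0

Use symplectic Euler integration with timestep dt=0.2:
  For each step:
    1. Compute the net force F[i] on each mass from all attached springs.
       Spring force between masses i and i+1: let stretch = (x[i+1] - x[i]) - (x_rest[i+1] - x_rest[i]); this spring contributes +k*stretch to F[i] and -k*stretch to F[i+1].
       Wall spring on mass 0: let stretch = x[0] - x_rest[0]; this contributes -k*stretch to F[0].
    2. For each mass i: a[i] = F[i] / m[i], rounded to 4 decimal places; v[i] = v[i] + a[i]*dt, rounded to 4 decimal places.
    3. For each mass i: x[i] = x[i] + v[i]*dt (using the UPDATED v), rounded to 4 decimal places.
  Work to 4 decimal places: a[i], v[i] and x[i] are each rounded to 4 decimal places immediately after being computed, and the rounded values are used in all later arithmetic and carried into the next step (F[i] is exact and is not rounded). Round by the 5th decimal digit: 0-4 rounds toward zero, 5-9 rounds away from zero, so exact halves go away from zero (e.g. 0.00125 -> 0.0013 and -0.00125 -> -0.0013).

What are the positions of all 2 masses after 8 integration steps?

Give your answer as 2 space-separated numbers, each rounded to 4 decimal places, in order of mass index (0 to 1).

Step 0: x=[2.0000 10.0000] v=[0.0000 0.0000]
Step 1: x=[2.2400 9.8400] v=[1.2000 -0.8000]
Step 2: x=[2.6944 9.5360] v=[2.2720 -1.5200]
Step 3: x=[3.3147 9.1183] v=[3.1014 -2.0883]
Step 4: x=[4.0345 8.6285] v=[3.5992 -2.4490]
Step 5: x=[4.7767 8.1149] v=[3.7111 -2.5678]
Step 6: x=[5.4614 7.6278] v=[3.4234 -2.4354]
Step 7: x=[6.0143 7.2141] v=[2.7644 -2.0687]
Step 8: x=[6.3746 6.9124] v=[1.8015 -1.5087]

Answer: 6.3746 6.9124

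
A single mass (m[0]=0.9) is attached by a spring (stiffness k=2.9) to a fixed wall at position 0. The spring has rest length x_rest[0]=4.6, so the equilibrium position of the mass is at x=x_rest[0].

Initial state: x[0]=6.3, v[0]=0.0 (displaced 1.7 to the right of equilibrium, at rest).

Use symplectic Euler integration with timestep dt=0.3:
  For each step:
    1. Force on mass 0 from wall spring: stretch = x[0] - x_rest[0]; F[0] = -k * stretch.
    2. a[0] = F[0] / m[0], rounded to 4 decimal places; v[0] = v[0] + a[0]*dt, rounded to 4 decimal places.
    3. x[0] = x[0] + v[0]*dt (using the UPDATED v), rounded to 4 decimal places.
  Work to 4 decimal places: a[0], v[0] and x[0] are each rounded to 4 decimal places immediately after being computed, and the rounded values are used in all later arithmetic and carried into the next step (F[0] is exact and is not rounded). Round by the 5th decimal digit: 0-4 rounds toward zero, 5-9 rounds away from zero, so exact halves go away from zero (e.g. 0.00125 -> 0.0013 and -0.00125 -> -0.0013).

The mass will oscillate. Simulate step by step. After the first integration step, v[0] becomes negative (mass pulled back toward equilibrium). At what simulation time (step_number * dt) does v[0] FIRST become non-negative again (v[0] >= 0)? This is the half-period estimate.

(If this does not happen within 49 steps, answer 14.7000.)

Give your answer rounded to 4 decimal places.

Answer: 1.8000

Derivation:
Step 0: x=[6.3000] v=[0.0000]
Step 1: x=[5.8070] v=[-1.6433]
Step 2: x=[4.9640] v=[-2.8101]
Step 3: x=[4.0154] v=[-3.1620]
Step 4: x=[3.2363] v=[-2.5969]
Step 5: x=[2.8527] v=[-1.2787]
Step 6: x=[2.9758] v=[0.4104]
First v>=0 after going negative at step 6, time=1.8000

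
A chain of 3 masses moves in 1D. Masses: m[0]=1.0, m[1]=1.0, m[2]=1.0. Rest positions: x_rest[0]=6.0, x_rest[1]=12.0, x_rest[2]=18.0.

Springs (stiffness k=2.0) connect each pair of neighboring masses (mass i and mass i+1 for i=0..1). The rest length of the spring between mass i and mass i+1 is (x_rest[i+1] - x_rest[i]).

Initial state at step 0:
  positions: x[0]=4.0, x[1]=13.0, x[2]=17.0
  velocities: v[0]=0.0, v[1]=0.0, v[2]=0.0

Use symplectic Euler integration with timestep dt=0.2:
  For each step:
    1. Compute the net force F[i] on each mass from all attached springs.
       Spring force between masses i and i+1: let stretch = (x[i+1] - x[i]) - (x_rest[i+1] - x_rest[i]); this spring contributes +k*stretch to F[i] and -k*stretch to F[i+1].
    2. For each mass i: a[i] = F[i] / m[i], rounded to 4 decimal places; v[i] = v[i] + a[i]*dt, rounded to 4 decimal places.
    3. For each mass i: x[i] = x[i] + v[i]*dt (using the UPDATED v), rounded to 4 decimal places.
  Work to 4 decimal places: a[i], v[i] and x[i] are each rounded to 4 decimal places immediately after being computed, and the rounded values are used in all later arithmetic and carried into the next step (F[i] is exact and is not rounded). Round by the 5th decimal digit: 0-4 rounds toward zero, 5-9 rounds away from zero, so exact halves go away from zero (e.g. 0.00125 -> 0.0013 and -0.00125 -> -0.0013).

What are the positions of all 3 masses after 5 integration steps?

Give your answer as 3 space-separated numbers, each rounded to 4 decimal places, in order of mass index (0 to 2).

Answer: 6.1134 9.7634 18.1234

Derivation:
Step 0: x=[4.0000 13.0000 17.0000] v=[0.0000 0.0000 0.0000]
Step 1: x=[4.2400 12.6000 17.1600] v=[1.2000 -2.0000 0.8000]
Step 2: x=[4.6688 11.8960 17.4352] v=[2.1440 -3.5200 1.3760]
Step 3: x=[5.1958 11.0570 17.7473] v=[2.6349 -4.1952 1.5603]
Step 4: x=[5.7117 10.2843 18.0041] v=[2.5794 -3.8636 1.2842]
Step 5: x=[6.1134 9.7634 18.1234] v=[2.0084 -2.6047 0.5963]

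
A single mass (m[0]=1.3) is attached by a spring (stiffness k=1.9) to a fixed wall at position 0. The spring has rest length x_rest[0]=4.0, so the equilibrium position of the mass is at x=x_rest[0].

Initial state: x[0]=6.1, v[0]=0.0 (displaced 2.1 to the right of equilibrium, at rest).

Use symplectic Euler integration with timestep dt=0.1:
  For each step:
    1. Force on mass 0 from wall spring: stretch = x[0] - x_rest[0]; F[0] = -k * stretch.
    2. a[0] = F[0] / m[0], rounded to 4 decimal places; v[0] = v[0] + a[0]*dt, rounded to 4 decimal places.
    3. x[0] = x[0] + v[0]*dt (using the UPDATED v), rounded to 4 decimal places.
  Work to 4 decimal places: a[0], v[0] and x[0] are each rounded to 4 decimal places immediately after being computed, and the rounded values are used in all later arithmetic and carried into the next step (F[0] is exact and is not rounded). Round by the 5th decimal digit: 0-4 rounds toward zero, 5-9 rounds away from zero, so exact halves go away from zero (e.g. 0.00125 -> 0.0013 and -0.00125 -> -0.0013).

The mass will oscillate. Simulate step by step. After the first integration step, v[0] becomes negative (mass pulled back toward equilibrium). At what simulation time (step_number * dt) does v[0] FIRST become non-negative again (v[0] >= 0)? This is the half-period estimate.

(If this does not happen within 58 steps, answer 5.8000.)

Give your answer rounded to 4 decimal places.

Answer: 2.6000

Derivation:
Step 0: x=[6.1000] v=[0.0000]
Step 1: x=[6.0693] v=[-0.3069]
Step 2: x=[6.0084] v=[-0.6093]
Step 3: x=[5.9181] v=[-0.9028]
Step 4: x=[5.7998] v=[-1.1831]
Step 5: x=[5.6552] v=[-1.4462]
Step 6: x=[5.4864] v=[-1.6881]
Step 7: x=[5.2959] v=[-1.9053]
Step 8: x=[5.0864] v=[-2.0947]
Step 9: x=[4.8611] v=[-2.2535]
Step 10: x=[4.6232] v=[-2.3794]
Step 11: x=[4.3762] v=[-2.4705]
Step 12: x=[4.1237] v=[-2.5255]
Step 13: x=[3.8693] v=[-2.5436]
Step 14: x=[3.6169] v=[-2.5245]
Step 15: x=[3.3701] v=[-2.4685]
Step 16: x=[3.1325] v=[-2.3764]
Step 17: x=[2.9075] v=[-2.2496]
Step 18: x=[2.6985] v=[-2.0899]
Step 19: x=[2.5085] v=[-1.8997]
Step 20: x=[2.3403] v=[-1.6817]
Step 21: x=[2.1964] v=[-1.4391]
Step 22: x=[2.0789] v=[-1.1755]
Step 23: x=[1.9894] v=[-0.8947]
Step 24: x=[1.9293] v=[-0.6008]
Step 25: x=[1.8995] v=[-0.2982]
Step 26: x=[1.9004] v=[0.0088]
First v>=0 after going negative at step 26, time=2.6000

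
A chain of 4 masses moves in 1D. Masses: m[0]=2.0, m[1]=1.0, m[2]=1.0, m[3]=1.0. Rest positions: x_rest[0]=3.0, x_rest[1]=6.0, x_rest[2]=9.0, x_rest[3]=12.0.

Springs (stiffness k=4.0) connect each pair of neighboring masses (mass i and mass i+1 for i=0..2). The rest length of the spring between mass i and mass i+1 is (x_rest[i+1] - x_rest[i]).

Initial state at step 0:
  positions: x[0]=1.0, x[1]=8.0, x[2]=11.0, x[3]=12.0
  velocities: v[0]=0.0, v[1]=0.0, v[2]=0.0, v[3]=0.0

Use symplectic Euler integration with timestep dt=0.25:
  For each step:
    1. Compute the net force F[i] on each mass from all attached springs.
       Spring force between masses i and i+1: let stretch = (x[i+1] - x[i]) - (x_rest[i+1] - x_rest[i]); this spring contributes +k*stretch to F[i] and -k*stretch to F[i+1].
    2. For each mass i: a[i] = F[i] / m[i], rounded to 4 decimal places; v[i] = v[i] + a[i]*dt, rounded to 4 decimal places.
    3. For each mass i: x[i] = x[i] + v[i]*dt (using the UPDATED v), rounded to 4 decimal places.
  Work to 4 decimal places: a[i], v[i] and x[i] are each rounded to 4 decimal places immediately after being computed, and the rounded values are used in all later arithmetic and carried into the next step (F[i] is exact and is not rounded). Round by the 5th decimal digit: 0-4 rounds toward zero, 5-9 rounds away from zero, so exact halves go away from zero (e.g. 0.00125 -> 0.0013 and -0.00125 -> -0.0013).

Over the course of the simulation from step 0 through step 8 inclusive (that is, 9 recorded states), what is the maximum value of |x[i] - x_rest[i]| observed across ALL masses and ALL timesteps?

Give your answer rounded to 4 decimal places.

Answer: 3.0795

Derivation:
Step 0: x=[1.0000 8.0000 11.0000 12.0000] v=[0.0000 0.0000 0.0000 0.0000]
Step 1: x=[1.5000 7.0000 10.5000 12.5000] v=[2.0000 -4.0000 -2.0000 2.0000]
Step 2: x=[2.3125 5.5000 9.6250 13.2500] v=[3.2500 -6.0000 -3.5000 3.0000]
Step 3: x=[3.1485 4.2344 8.6250 13.8438] v=[3.3438 -5.0625 -4.0000 2.3750]
Step 4: x=[3.7452 3.7950 7.8321 13.8829] v=[2.3868 -1.7578 -3.1718 0.1562]
Step 5: x=[3.9731 4.3524 7.5426 13.1593] v=[0.9117 2.2295 -1.1581 -2.8946]
Step 6: x=[3.8734 5.6125 7.8597 11.7815] v=[-0.3987 5.0404 1.2684 -5.5113]
Step 7: x=[3.6161 6.9996 8.5955 10.1732] v=[-1.0292 5.5485 2.9430 -6.4331]
Step 8: x=[3.4067 7.9398 9.3267 8.9205] v=[-0.8375 3.7609 2.9248 -5.0108]
Max displacement = 3.0795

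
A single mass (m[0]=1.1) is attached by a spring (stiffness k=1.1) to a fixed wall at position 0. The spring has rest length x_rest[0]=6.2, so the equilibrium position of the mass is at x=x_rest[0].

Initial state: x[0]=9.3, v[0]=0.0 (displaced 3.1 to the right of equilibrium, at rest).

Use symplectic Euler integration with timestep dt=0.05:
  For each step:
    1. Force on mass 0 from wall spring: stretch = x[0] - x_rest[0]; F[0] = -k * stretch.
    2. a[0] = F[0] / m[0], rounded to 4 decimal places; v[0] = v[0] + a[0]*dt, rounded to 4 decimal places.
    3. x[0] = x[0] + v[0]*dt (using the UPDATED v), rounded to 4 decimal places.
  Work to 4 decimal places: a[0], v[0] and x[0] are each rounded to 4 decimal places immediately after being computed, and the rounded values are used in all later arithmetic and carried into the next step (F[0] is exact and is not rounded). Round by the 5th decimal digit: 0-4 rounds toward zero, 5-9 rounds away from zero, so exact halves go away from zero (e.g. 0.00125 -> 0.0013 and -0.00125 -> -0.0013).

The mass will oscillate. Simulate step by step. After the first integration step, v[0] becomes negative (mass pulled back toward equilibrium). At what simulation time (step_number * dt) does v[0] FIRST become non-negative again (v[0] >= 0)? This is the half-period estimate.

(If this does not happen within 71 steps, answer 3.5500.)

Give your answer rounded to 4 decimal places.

Answer: 3.1500

Derivation:
Step 0: x=[9.3000] v=[0.0000]
Step 1: x=[9.2923] v=[-0.1550]
Step 2: x=[9.2768] v=[-0.3096]
Step 3: x=[9.2536] v=[-0.4634]
Step 4: x=[9.2228] v=[-0.6161]
Step 5: x=[9.1844] v=[-0.7672]
Step 6: x=[9.1386] v=[-0.9164]
Step 7: x=[9.0854] v=[-1.0633]
Step 8: x=[9.0250] v=[-1.2076]
Step 9: x=[8.9576] v=[-1.3489]
Step 10: x=[8.8833] v=[-1.4868]
Step 11: x=[8.8023] v=[-1.6210]
Step 12: x=[8.7147] v=[-1.7511]
Step 13: x=[8.6209] v=[-1.8768]
Step 14: x=[8.5210] v=[-1.9978]
Step 15: x=[8.4153] v=[-2.1139]
Step 16: x=[8.3041] v=[-2.2247]
Step 17: x=[8.1876] v=[-2.3299]
Step 18: x=[8.0661] v=[-2.4293]
Step 19: x=[7.9400] v=[-2.5226]
Step 20: x=[7.8095] v=[-2.6096]
Step 21: x=[7.6750] v=[-2.6901]
Step 22: x=[7.5368] v=[-2.7639]
Step 23: x=[7.3953] v=[-2.8307]
Step 24: x=[7.2508] v=[-2.8905]
Step 25: x=[7.1037] v=[-2.9430]
Step 26: x=[6.9543] v=[-2.9882]
Step 27: x=[6.8030] v=[-3.0259]
Step 28: x=[6.6502] v=[-3.0561]
Step 29: x=[6.4963] v=[-3.0786]
Step 30: x=[6.3416] v=[-3.0934]
Step 31: x=[6.1866] v=[-3.1005]
Step 32: x=[6.0316] v=[-3.0998]
Step 33: x=[5.8770] v=[-3.0914]
Step 34: x=[5.7232] v=[-3.0753]
Step 35: x=[5.5706] v=[-3.0515]
Step 36: x=[5.4196] v=[-3.0200]
Step 37: x=[5.2706] v=[-2.9810]
Step 38: x=[5.1239] v=[-2.9345]
Step 39: x=[4.9799] v=[-2.8807]
Step 40: x=[4.8389] v=[-2.8197]
Step 41: x=[4.7013] v=[-2.7516]
Step 42: x=[4.5675] v=[-2.6767]
Step 43: x=[4.4377] v=[-2.5951]
Step 44: x=[4.3124] v=[-2.5070]
Step 45: x=[4.1918] v=[-2.4126]
Step 46: x=[4.0762] v=[-2.3122]
Step 47: x=[3.9659] v=[-2.2060]
Step 48: x=[3.8612] v=[-2.0943]
Step 49: x=[3.7623] v=[-1.9774]
Step 50: x=[3.6695] v=[-1.8555]
Step 51: x=[3.5831] v=[-1.7290]
Step 52: x=[3.5032] v=[-1.5982]
Step 53: x=[3.4300] v=[-1.4634]
Step 54: x=[3.3638] v=[-1.3249]
Step 55: x=[3.3046] v=[-1.1831]
Step 56: x=[3.2527] v=[-1.0383]
Step 57: x=[3.2082] v=[-0.8909]
Step 58: x=[3.1711] v=[-0.7413]
Step 59: x=[3.1416] v=[-0.5899]
Step 60: x=[3.1198] v=[-0.4370]
Step 61: x=[3.1057] v=[-0.2830]
Step 62: x=[3.0993] v=[-0.1283]
Step 63: x=[3.1006] v=[0.0267]
First v>=0 after going negative at step 63, time=3.1500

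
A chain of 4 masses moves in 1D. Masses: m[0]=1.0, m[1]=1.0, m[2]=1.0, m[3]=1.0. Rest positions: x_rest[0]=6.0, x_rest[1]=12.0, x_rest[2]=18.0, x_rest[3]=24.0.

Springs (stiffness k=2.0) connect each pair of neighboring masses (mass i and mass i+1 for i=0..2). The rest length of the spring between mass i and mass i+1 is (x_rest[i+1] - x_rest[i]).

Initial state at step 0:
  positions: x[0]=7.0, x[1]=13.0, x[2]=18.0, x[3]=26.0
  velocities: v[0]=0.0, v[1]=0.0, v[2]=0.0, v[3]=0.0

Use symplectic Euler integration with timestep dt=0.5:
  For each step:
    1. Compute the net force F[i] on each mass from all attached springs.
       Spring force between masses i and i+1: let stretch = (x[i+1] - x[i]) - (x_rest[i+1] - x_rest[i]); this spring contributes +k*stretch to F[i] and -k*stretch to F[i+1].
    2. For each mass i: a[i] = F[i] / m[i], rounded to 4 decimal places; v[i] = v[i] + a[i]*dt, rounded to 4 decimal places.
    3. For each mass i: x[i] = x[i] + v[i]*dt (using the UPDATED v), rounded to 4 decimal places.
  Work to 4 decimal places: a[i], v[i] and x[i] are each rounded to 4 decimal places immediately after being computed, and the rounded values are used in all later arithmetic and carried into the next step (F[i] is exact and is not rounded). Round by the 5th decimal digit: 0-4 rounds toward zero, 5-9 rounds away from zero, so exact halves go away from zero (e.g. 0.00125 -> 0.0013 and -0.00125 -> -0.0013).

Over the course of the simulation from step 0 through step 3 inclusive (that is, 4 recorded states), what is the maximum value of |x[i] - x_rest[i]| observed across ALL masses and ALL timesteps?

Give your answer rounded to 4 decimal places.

Answer: 2.2500

Derivation:
Step 0: x=[7.0000 13.0000 18.0000 26.0000] v=[0.0000 0.0000 0.0000 0.0000]
Step 1: x=[7.0000 12.5000 19.5000 25.0000] v=[0.0000 -1.0000 3.0000 -2.0000]
Step 2: x=[6.7500 12.7500 20.2500 24.2500] v=[-0.5000 0.5000 1.5000 -1.5000]
Step 3: x=[6.5000 13.7500 19.2500 24.5000] v=[-0.5000 2.0000 -2.0000 0.5000]
Max displacement = 2.2500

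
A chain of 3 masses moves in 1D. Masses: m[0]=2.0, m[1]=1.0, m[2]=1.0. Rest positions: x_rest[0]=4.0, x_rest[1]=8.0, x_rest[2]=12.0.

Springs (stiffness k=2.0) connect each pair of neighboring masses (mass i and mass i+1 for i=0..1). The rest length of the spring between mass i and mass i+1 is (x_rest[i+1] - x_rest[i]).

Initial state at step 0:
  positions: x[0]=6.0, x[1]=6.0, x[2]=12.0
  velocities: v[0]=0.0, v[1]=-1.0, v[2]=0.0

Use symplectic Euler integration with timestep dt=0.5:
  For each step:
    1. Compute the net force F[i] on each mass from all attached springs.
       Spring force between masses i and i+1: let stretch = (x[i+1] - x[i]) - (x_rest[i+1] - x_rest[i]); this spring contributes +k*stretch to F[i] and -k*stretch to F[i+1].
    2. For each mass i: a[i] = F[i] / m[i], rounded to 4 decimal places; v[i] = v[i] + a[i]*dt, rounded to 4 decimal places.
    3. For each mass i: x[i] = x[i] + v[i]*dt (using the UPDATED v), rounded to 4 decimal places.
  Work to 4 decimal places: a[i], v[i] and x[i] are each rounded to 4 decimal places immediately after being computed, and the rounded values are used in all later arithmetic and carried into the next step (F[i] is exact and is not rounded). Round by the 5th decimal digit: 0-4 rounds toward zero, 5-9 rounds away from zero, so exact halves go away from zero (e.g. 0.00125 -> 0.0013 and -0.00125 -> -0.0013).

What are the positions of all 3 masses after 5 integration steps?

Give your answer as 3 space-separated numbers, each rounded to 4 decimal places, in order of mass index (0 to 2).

Answer: 3.2442 6.3321 14.6798

Derivation:
Step 0: x=[6.0000 6.0000 12.0000] v=[0.0000 -1.0000 0.0000]
Step 1: x=[5.0000 8.5000 11.0000] v=[-2.0000 5.0000 -2.0000]
Step 2: x=[3.8750 10.5000 10.7500] v=[-2.2500 4.0000 -0.5000]
Step 3: x=[3.4063 9.3125 12.3750] v=[-0.9375 -2.3750 3.2500]
Step 4: x=[3.4141 6.7032 14.4688] v=[0.0156 -5.2187 4.1875]
Step 5: x=[3.2442 6.3321 14.6798] v=[-0.3399 -0.7422 0.4219]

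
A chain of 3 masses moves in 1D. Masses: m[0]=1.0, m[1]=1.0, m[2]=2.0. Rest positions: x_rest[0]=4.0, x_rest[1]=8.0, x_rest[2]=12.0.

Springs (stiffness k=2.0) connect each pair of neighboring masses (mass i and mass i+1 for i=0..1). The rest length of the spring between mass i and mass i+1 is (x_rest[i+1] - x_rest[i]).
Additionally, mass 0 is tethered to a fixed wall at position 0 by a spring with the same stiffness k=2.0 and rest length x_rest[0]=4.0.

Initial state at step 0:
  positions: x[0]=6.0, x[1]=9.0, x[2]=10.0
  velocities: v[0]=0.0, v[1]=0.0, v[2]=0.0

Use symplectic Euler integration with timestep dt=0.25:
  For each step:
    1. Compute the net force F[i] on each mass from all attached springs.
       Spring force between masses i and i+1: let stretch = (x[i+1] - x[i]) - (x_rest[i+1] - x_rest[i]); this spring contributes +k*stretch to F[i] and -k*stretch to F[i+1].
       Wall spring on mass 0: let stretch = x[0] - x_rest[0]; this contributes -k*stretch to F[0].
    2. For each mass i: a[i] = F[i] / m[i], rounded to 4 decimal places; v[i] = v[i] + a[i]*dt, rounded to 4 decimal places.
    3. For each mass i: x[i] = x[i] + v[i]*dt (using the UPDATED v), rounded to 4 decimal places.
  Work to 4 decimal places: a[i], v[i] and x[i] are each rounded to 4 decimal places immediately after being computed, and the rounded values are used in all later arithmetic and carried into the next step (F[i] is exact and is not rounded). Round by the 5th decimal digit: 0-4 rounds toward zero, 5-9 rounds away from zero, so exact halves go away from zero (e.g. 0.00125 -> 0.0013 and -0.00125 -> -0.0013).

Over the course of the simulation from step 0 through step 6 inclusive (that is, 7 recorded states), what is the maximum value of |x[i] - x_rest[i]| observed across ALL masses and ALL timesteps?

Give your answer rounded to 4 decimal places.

Step 0: x=[6.0000 9.0000 10.0000] v=[0.0000 0.0000 0.0000]
Step 1: x=[5.6250 8.7500 10.1875] v=[-1.5000 -1.0000 0.7500]
Step 2: x=[4.9375 8.2891 10.5352] v=[-2.7500 -1.8438 1.3906]
Step 3: x=[4.0518 7.6900 10.9925] v=[-3.5430 -2.3966 1.8291]
Step 4: x=[3.1144 7.0489 11.4934] v=[-3.7498 -2.5645 2.0035]
Step 5: x=[2.2795 6.4715 11.9665] v=[-3.3398 -2.3095 1.8924]
Step 6: x=[1.6836 6.0570 12.3462] v=[-2.3836 -1.6580 1.5187]
Max displacement = 2.3164

Answer: 2.3164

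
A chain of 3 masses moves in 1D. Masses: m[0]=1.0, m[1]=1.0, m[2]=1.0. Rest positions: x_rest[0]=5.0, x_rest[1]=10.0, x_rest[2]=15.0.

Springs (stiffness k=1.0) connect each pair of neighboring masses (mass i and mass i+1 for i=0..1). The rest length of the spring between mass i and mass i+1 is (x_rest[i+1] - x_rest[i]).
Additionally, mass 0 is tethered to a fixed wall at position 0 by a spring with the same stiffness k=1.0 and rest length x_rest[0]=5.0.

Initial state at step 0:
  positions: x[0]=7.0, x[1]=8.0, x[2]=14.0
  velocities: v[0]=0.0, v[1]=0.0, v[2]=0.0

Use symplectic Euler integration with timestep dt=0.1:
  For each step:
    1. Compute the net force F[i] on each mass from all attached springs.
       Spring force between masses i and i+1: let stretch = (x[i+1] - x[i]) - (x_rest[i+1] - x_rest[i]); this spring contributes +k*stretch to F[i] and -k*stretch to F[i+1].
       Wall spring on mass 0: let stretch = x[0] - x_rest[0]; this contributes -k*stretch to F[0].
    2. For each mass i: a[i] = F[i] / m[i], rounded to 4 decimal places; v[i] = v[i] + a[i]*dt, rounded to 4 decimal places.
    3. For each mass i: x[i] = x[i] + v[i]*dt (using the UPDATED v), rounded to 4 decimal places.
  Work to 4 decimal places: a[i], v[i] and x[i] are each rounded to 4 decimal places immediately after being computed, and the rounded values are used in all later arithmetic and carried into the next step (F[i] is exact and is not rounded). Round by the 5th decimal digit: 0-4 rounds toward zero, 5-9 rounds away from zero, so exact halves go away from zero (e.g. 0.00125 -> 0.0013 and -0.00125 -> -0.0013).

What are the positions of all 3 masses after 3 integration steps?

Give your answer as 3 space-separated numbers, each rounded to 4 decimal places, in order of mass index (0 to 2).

Answer: 6.6485 8.2916 13.9430

Derivation:
Step 0: x=[7.0000 8.0000 14.0000] v=[0.0000 0.0000 0.0000]
Step 1: x=[6.9400 8.0500 13.9900] v=[-0.6000 0.5000 -0.1000]
Step 2: x=[6.8217 8.1483 13.9706] v=[-1.1830 0.9830 -0.1940]
Step 3: x=[6.6485 8.2916 13.9430] v=[-1.7325 1.4326 -0.2762]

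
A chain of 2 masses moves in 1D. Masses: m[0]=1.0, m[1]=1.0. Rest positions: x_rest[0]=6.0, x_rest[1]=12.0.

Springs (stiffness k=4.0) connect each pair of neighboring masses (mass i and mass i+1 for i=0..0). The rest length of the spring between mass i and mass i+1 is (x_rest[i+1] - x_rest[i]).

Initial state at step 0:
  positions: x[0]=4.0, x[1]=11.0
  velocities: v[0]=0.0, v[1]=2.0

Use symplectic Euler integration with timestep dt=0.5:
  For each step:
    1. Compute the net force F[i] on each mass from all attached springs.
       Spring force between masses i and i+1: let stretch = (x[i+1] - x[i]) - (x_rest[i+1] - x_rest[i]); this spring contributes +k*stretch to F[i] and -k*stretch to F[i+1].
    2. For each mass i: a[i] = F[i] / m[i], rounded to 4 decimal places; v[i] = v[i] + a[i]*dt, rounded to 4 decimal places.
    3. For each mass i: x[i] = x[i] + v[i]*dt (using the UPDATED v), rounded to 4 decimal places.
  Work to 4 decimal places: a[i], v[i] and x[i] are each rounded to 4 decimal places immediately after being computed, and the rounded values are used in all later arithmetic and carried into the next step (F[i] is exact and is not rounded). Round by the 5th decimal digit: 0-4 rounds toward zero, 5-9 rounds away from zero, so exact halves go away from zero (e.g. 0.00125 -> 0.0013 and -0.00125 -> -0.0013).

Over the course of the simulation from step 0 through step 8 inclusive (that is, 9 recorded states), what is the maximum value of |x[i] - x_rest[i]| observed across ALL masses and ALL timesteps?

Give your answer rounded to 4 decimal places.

Step 0: x=[4.0000 11.0000] v=[0.0000 2.0000]
Step 1: x=[5.0000 11.0000] v=[2.0000 0.0000]
Step 2: x=[6.0000 11.0000] v=[2.0000 0.0000]
Step 3: x=[6.0000 12.0000] v=[0.0000 2.0000]
Step 4: x=[6.0000 13.0000] v=[0.0000 2.0000]
Step 5: x=[7.0000 13.0000] v=[2.0000 0.0000]
Step 6: x=[8.0000 13.0000] v=[2.0000 0.0000]
Step 7: x=[8.0000 14.0000] v=[0.0000 2.0000]
Step 8: x=[8.0000 15.0000] v=[0.0000 2.0000]
Max displacement = 3.0000

Answer: 3.0000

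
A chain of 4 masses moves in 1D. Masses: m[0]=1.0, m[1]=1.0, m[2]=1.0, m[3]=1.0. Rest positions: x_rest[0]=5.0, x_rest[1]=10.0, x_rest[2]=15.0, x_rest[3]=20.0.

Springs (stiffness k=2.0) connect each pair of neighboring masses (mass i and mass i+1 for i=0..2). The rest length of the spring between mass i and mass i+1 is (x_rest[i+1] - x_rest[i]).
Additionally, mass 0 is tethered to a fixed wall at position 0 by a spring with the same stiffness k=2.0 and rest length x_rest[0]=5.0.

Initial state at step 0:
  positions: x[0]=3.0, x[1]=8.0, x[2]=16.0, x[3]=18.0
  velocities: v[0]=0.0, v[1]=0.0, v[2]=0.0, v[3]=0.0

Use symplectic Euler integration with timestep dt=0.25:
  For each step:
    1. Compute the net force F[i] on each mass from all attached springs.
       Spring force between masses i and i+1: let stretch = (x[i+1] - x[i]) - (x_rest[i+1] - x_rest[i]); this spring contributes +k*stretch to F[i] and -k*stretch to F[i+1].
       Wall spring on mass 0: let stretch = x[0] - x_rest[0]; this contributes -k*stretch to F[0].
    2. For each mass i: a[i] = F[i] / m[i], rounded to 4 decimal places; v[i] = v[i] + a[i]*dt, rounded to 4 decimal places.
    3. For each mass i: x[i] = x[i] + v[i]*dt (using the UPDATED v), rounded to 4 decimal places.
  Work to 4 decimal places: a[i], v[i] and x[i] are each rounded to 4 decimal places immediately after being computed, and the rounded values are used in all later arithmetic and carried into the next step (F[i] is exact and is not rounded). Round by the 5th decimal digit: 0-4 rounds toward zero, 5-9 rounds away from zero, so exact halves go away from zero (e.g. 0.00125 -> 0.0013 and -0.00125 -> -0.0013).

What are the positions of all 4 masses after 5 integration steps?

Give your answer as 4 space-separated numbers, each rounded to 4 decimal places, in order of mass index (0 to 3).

Step 0: x=[3.0000 8.0000 16.0000 18.0000] v=[0.0000 0.0000 0.0000 0.0000]
Step 1: x=[3.2500 8.3750 15.2500 18.3750] v=[1.0000 1.5000 -3.0000 1.5000]
Step 2: x=[3.7344 8.9688 14.0313 18.9844] v=[1.9375 2.3750 -4.8750 2.4375]
Step 3: x=[4.4063 9.5411 12.7989 19.5997] v=[2.6875 2.2891 -4.9297 2.4610]
Step 4: x=[5.1693 9.8788 12.0094 19.9899] v=[3.0518 1.3506 -3.1582 1.5606]
Step 5: x=[5.8748 9.8941 11.9511 20.0075] v=[2.8219 0.0612 -0.2333 0.0704]

Answer: 5.8748 9.8941 11.9511 20.0075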